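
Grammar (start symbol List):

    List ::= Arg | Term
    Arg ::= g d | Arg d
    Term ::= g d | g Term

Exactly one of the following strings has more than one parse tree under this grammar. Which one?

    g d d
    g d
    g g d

g d

g d d: 1 tree
g d: 2 trees
g g d: 1 tree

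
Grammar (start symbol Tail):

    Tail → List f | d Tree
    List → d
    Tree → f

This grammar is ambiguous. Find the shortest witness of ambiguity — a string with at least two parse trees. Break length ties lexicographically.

length 2: d f has 2 parse trees

Two derivations of d f:
  Tail ⇒ List f ⇒ d f
  Tail ⇒ d Tree ⇒ d f

d f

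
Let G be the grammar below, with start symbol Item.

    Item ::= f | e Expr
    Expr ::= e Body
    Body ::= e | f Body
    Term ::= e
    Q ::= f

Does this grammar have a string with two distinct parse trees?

Only Item, Expr, Body are reachable from Item; ignoring the rest: Each reachable nonterminal has at most one production per leading terminal, and all productions are right-linear; the derivation is determined token-by-token.

Unambiguous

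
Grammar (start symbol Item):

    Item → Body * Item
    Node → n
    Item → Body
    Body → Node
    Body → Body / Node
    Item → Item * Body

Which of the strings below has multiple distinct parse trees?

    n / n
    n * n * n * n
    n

n / n: 1 tree
n * n * n * n: 8 trees
n: 1 tree

n * n * n * n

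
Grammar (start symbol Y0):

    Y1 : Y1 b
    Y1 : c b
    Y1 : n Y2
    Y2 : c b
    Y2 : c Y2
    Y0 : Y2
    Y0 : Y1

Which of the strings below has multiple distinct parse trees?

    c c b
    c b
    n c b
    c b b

c b

c c b: 1 tree
c b: 2 trees
n c b: 1 tree
c b b: 1 tree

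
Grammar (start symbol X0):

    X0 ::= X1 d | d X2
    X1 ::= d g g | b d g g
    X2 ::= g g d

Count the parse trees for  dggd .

2

Parse trees for dggd:
  [X0 [X1 d g g] d]
  [X0 d [X2 g g d]]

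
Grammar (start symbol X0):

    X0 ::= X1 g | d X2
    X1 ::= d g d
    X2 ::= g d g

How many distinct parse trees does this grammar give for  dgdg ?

Parse trees for dgdg:
  [X0 [X1 d g d] g]
  [X0 d [X2 g d g]]

2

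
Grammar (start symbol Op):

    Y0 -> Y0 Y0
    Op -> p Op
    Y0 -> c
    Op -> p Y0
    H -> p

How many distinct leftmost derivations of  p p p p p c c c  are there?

2

Parse trees for p p p p p c c c:
  [Op p [Op p [Op p [Op p [Op p [Y0 [Y0 c] [Y0 [Y0 c] [Y0 c]]]]]]]]
  [Op p [Op p [Op p [Op p [Op p [Y0 [Y0 [Y0 c] [Y0 c]] [Y0 c]]]]]]]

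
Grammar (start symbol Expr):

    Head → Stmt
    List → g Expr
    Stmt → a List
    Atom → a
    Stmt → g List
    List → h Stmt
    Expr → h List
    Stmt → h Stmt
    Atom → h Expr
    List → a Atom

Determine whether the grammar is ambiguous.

Only Expr, List, Stmt, Atom are reachable from Expr; ignoring the rest: Each reachable nonterminal has at most one production per leading terminal, and all productions are right-linear; the derivation is determined token-by-token.

Unambiguous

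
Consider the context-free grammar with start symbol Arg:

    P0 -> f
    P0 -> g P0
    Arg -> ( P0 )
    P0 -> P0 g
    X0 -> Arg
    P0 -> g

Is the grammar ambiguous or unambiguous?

Witness: ( g g )

Derivation 1: Arg ⇒ ( P0 ) ⇒ ( g P0 ) ⇒ ( g g )
Derivation 2: Arg ⇒ ( P0 ) ⇒ ( P0 g ) ⇒ ( g g )

Two distinct leftmost derivations for the same string.

Ambiguous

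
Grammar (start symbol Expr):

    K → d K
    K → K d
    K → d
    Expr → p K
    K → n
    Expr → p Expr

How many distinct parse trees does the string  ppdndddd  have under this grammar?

5

Parse trees for ppdndddd:
  [Expr p [Expr p [K d [K [K [K [K [K n] d] d] d] d]]]]
  [Expr p [Expr p [K [K d [K [K [K [K n] d] d] d]] d]]]
  [Expr p [Expr p [K [K [K d [K [K [K n] d] d]] d] d]]]
  [Expr p [Expr p [K [K [K [K d [K [K n] d]] d] d] d]]]
  [Expr p [Expr p [K [K [K [K [K d [K n]] d] d] d] d]]]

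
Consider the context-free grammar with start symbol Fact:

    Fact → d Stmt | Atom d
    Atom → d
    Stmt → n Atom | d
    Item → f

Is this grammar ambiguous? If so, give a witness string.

Ambiguous

Witness: d d

Derivation 1: Fact ⇒ d Stmt ⇒ d d
Derivation 2: Fact ⇒ Atom d ⇒ d d

Two distinct leftmost derivations for the same string.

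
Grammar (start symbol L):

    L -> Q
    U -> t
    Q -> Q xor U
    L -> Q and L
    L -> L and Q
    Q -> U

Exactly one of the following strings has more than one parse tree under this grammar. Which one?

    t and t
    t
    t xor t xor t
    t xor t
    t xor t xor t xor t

t and t: 2 trees
t: 1 tree
t xor t xor t: 1 tree
t xor t: 1 tree
t xor t xor t xor t: 1 tree

t and t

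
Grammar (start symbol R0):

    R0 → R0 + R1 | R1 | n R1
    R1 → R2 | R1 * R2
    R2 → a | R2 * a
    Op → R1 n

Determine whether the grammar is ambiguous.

Witness: a * a

Derivation 1: R0 ⇒ R1 ⇒ R2 ⇒ R2 * a ⇒ a * a
Derivation 2: R0 ⇒ R1 ⇒ R1 * R2 ⇒ R2 * R2 ⇒ a * R2 ⇒ a * a

Two distinct leftmost derivations for the same string.

Ambiguous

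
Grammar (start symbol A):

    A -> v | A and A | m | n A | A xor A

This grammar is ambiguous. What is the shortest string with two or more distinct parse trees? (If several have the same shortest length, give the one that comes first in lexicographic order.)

length 1: no string has ≥2 trees
length 2: no string has ≥2 trees
length 3: no string has ≥2 trees
length 4: n m and m has 2 parse trees

Two derivations of n m and m:
  A ⇒ A and A ⇒ n A and A ⇒ n m and A ⇒ n m and m
  A ⇒ n A ⇒ n A and A ⇒ n m and A ⇒ n m and m

n m and m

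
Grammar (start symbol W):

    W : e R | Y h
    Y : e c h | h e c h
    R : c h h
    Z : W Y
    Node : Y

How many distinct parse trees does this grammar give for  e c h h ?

Parse trees for e c h h:
  [W e [R c h h]]
  [W [Y e c h] h]

2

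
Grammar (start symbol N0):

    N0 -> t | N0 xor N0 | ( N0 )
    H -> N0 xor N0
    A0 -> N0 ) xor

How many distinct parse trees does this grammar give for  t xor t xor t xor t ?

5

Parse trees for t xor t xor t xor t:
  [N0 [N0 t] xor [N0 [N0 t] xor [N0 [N0 t] xor [N0 t]]]]
  [N0 [N0 t] xor [N0 [N0 [N0 t] xor [N0 t]] xor [N0 t]]]
  [N0 [N0 [N0 t] xor [N0 t]] xor [N0 [N0 t] xor [N0 t]]]
  [N0 [N0 [N0 t] xor [N0 [N0 t] xor [N0 t]]] xor [N0 t]]
  [N0 [N0 [N0 [N0 t] xor [N0 t]] xor [N0 t]] xor [N0 t]]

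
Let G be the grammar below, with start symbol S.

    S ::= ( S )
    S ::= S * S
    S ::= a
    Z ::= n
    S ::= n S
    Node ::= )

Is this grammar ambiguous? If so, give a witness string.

Witness: n a * a

Derivation 1: S ⇒ S * S ⇒ n S * S ⇒ n a * S ⇒ n a * a
Derivation 2: S ⇒ n S ⇒ n S * S ⇒ n a * S ⇒ n a * a

Two distinct leftmost derivations for the same string.

Ambiguous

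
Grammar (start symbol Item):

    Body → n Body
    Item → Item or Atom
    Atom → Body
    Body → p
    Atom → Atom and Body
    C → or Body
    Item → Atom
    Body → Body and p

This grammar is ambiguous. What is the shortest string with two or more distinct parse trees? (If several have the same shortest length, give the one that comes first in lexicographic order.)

p and p

length 1: no string has ≥2 trees
length 2: no string has ≥2 trees
length 3: p and p has 2 parse trees

Two derivations of p and p:
  Item ⇒ Atom ⇒ Body ⇒ Body and p ⇒ p and p
  Item ⇒ Atom ⇒ Atom and Body ⇒ Body and Body ⇒ p and Body ⇒ p and p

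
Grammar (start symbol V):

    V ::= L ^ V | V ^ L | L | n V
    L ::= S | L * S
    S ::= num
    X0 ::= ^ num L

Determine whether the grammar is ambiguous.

Witness: num ^ num

Derivation 1: V ⇒ L ^ V ⇒ S ^ V ⇒ num ^ V ⇒ num ^ L ⇒ num ^ S ⇒ num ^ num
Derivation 2: V ⇒ V ^ L ⇒ L ^ L ⇒ S ^ L ⇒ num ^ L ⇒ num ^ S ⇒ num ^ num

Two distinct leftmost derivations for the same string.

Ambiguous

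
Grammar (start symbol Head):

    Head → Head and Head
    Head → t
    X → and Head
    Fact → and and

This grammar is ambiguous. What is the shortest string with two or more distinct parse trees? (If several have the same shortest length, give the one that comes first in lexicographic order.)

length 1: no string has ≥2 trees
length 3: no string has ≥2 trees
length 5: t and t and t has 2 parse trees

Two derivations of t and t and t:
  Head ⇒ Head and Head ⇒ Head and Head and Head ⇒ t and Head and Head ⇒ t and t and Head ⇒ t and t and t
  Head ⇒ Head and Head ⇒ t and Head ⇒ t and Head and Head ⇒ t and t and Head ⇒ t and t and t

t and t and t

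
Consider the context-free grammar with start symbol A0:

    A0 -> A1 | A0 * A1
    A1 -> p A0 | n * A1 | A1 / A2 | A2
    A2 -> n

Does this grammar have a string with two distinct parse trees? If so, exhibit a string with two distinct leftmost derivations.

Witness: n * n

Derivation 1: A0 ⇒ A1 ⇒ n * A1 ⇒ n * A2 ⇒ n * n
Derivation 2: A0 ⇒ A0 * A1 ⇒ A1 * A1 ⇒ A2 * A1 ⇒ n * A1 ⇒ n * A2 ⇒ n * n

Two distinct leftmost derivations for the same string.

Ambiguous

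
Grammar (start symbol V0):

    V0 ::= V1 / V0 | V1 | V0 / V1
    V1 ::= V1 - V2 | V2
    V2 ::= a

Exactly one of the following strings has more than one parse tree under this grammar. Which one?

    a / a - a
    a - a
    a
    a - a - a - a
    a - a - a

a / a - a

a / a - a: 2 trees
a - a: 1 tree
a: 1 tree
a - a - a - a: 1 tree
a - a - a: 1 tree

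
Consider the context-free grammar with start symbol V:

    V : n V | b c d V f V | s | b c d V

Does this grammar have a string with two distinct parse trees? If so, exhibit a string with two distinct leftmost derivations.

Ambiguous

Witness: b c d b c d s f s

Derivation 1: V ⇒ b c d V f V ⇒ b c d b c d V f V ⇒ b c d b c d s f V ⇒ b c d b c d s f s
Derivation 2: V ⇒ b c d V ⇒ b c d b c d V f V ⇒ b c d b c d s f V ⇒ b c d b c d s f s

Two distinct leftmost derivations for the same string.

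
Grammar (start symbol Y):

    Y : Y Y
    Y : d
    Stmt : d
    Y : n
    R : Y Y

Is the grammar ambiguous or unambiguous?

Witness: d d d

Derivation 1: Y ⇒ Y Y ⇒ Y Y Y ⇒ d Y Y ⇒ d d Y ⇒ d d d
Derivation 2: Y ⇒ Y Y ⇒ d Y ⇒ d Y Y ⇒ d d Y ⇒ d d d

Two distinct leftmost derivations for the same string.

Ambiguous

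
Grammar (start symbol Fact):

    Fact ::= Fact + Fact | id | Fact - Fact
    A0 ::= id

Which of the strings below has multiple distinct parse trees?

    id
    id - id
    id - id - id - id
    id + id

id - id - id - id

id: 1 tree
id - id: 1 tree
id - id - id - id: 5 trees
id + id: 1 tree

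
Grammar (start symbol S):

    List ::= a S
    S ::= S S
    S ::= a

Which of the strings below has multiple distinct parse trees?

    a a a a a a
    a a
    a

a a a a a a: 42 trees
a a: 1 tree
a: 1 tree

a a a a a a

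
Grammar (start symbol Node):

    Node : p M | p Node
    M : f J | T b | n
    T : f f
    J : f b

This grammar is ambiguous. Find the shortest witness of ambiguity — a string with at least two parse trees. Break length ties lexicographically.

p f f b

length 2: no string has ≥2 trees
length 3: no string has ≥2 trees
length 4: p f f b has 2 parse trees

Two derivations of p f f b:
  Node ⇒ p M ⇒ p f J ⇒ p f f b
  Node ⇒ p M ⇒ p T b ⇒ p f f b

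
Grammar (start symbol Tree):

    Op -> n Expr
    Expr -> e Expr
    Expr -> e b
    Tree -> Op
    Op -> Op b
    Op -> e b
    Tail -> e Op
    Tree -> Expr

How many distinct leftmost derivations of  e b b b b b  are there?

Parse trees for e b b b b b:
  [Tree [Op [Op [Op [Op [Op e b] b] b] b] b]]

1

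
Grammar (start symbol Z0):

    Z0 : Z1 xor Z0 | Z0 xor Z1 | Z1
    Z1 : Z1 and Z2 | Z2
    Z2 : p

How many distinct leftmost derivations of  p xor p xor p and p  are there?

4

Parse trees for p xor p xor p and p:
  [Z0 [Z1 [Z2 p]] xor [Z0 [Z1 [Z2 p]] xor [Z0 [Z1 [Z1 [Z2 p]] and [Z2 p]]]]]
  [Z0 [Z1 [Z2 p]] xor [Z0 [Z0 [Z1 [Z2 p]]] xor [Z1 [Z1 [Z2 p]] and [Z2 p]]]]
  [Z0 [Z0 [Z1 [Z2 p]] xor [Z0 [Z1 [Z2 p]]]] xor [Z1 [Z1 [Z2 p]] and [Z2 p]]]
  [Z0 [Z0 [Z0 [Z1 [Z2 p]]] xor [Z1 [Z2 p]]] xor [Z1 [Z1 [Z2 p]] and [Z2 p]]]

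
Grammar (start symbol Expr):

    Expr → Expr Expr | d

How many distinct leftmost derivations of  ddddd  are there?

14

Parse trees for ddddd (showing first 6 of 14):
  [Expr [Expr d] [Expr [Expr d] [Expr [Expr d] [Expr [Expr d] [Expr d]]]]]
  [Expr [Expr d] [Expr [Expr d] [Expr [Expr [Expr d] [Expr d]] [Expr d]]]]
  [Expr [Expr d] [Expr [Expr [Expr d] [Expr d]] [Expr [Expr d] [Expr d]]]]
  [Expr [Expr d] [Expr [Expr [Expr d] [Expr [Expr d] [Expr d]]] [Expr d]]]
  [Expr [Expr d] [Expr [Expr [Expr [Expr d] [Expr d]] [Expr d]] [Expr d]]]
  [Expr [Expr [Expr d] [Expr d]] [Expr [Expr d] [Expr [Expr d] [Expr d]]]]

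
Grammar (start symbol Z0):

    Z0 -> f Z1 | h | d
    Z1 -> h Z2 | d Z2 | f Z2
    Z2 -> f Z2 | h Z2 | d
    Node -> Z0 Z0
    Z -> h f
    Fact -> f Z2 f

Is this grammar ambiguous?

Only Z0, Z1, Z2 are reachable from Z0; ignoring the rest: The reachable rules are right-linear with at most one rule per (nonterminal, next-terminal) pair. Each input token forces the next rule, so parsing is deterministic.

Unambiguous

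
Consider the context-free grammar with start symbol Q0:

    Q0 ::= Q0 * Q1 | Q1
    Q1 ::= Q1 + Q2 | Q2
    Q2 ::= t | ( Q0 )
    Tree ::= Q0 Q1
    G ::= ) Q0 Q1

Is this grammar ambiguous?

Only Q0, Q1, Q2 are reachable from Q0; ignoring the rest: Q0 → Q0 * Q1 | Q1  ;  Q1 → Q1 + Q2 | Q2  — a left-associative chain with Q2 at the bottom. Each string factors uniquely by precedence.

Unambiguous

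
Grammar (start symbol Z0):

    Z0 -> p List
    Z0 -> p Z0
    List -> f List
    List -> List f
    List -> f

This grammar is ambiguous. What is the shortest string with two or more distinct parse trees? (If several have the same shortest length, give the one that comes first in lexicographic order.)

length 2: no string has ≥2 trees
length 3: p f f has 2 parse trees

Two derivations of p f f:
  Z0 ⇒ p List ⇒ p f List ⇒ p f f
  Z0 ⇒ p List ⇒ p List f ⇒ p f f

p f f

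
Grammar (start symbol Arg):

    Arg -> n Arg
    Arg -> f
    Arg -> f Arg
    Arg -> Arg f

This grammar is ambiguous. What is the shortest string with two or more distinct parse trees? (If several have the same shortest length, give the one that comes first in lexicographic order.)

f f

length 1: no string has ≥2 trees
length 2: f f has 2 parse trees

Two derivations of f f:
  Arg ⇒ f Arg ⇒ f f
  Arg ⇒ Arg f ⇒ f f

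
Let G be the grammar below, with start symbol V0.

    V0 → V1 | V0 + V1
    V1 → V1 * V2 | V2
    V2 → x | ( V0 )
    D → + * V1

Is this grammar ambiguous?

(D is unreachable from V0, so its rules don't affect L(V0).) V0 → V0 + V1 | V1  ;  V1 → V1 * V2 | V2  — a left-associative chain with V2 at the bottom. Each string factors uniquely by precedence.

Unambiguous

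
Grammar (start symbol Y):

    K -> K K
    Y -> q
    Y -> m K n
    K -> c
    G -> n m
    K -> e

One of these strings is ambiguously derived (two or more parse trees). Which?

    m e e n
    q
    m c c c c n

m c c c c n

m e e n: 1 tree
q: 1 tree
m c c c c n: 5 trees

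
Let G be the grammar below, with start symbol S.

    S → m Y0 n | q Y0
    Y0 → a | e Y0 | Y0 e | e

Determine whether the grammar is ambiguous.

Ambiguous

Witness: q e e

Derivation 1: S ⇒ q Y0 ⇒ q e Y0 ⇒ q e e
Derivation 2: S ⇒ q Y0 ⇒ q Y0 e ⇒ q e e

Two distinct leftmost derivations for the same string.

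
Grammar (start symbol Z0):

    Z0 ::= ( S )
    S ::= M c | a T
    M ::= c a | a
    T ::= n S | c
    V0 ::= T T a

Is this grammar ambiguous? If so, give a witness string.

Ambiguous

Witness: ( a c )

Derivation 1: Z0 ⇒ ( S ) ⇒ ( M c ) ⇒ ( a c )
Derivation 2: Z0 ⇒ ( S ) ⇒ ( a T ) ⇒ ( a c )

Two distinct leftmost derivations for the same string.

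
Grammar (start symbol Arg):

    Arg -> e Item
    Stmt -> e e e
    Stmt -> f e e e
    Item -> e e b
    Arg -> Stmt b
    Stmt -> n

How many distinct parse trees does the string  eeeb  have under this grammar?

Parse trees for eeeb:
  [Arg e [Item e e b]]
  [Arg [Stmt e e e] b]

2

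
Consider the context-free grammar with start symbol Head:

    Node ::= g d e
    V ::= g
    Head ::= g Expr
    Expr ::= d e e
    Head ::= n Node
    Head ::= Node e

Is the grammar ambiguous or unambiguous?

Witness: g d e e

Derivation 1: Head ⇒ g Expr ⇒ g d e e
Derivation 2: Head ⇒ Node e ⇒ g d e e

Two distinct leftmost derivations for the same string.

Ambiguous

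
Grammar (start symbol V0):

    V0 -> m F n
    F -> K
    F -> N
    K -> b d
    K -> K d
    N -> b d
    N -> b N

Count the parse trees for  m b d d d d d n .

Parse trees for m b d d d d d n:
  [V0 m [F [K [K [K [K [K b d] d] d] d] d]] n]

1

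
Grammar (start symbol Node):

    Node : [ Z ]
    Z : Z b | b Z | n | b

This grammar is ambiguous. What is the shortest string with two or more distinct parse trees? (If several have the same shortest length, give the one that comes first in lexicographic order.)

[ b b ]

length 3: no string has ≥2 trees
length 4: [ b b ] has 2 parse trees

Two derivations of [ b b ]:
  Node ⇒ [ Z ] ⇒ [ Z b ] ⇒ [ b b ]
  Node ⇒ [ Z ] ⇒ [ b Z ] ⇒ [ b b ]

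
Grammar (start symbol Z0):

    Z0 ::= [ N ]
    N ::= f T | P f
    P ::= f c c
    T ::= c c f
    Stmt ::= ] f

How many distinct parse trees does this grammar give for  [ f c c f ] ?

2

Parse trees for [ f c c f ]:
  [Z0 [ [N f [T c c f]] ]]
  [Z0 [ [N [P f c c] f] ]]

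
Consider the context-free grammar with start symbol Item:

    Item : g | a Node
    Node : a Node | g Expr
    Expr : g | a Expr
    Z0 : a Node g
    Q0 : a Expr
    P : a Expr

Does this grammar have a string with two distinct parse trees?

(Z0, Q0, P are unreachable from Item, so their rules don't affect L(Item).) Restricted to the reachable nonterminals, every rule has the form A → t or A → t B, and no two rules for the same A share a first terminal. The grammar encodes a DFA — one run per string.

Unambiguous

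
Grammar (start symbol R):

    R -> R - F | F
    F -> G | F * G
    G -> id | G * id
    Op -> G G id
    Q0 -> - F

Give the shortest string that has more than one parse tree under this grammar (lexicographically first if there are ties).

length 1: no string has ≥2 trees
length 3: id * id has 2 parse trees

Two derivations of id * id:
  R ⇒ F ⇒ G ⇒ G * id ⇒ id * id
  R ⇒ F ⇒ F * G ⇒ G * G ⇒ id * G ⇒ id * id

id * id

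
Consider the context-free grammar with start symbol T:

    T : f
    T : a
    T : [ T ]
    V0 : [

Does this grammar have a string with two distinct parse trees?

Only T is reachable from T; ignoring the rest: L(T) is { openⁿ atom closeⁿ : n ≥ 0 }. The bracket depth fixes n, and the derivation is forced at every step.

Unambiguous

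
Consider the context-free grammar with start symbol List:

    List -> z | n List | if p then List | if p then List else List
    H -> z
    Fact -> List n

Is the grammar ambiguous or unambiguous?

Ambiguous

Witness: if p then if p then z else z

Derivation 1: List ⇒ if p then List ⇒ if p then if p then List else List ⇒ if p then if p then z else List ⇒ if p then if p then z else z
Derivation 2: List ⇒ if p then List else List ⇒ if p then if p then List else List ⇒ if p then if p then z else List ⇒ if p then if p then z else z

Two distinct leftmost derivations for the same string.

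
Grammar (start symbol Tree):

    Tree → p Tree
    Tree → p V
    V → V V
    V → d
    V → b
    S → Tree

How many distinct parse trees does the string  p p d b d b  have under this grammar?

Parse trees for p p d b d b:
  [Tree p [Tree p [V [V d] [V [V b] [V [V d] [V b]]]]]]
  [Tree p [Tree p [V [V d] [V [V [V b] [V d]] [V b]]]]]
  [Tree p [Tree p [V [V [V d] [V b]] [V [V d] [V b]]]]]
  [Tree p [Tree p [V [V [V d] [V [V b] [V d]]] [V b]]]]
  [Tree p [Tree p [V [V [V [V d] [V b]] [V d]] [V b]]]]

5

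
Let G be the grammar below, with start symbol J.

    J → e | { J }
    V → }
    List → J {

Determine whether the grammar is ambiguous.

Unambiguous

(V, List are unreachable from J, so their rules don't affect L(J).) L(J) is { openⁿ atom closeⁿ : n ≥ 0 }. The bracket depth fixes n, and the derivation is forced at every step.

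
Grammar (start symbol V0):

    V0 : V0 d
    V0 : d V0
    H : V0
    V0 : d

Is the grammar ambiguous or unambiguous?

Ambiguous

Witness: d d

Derivation 1: V0 ⇒ V0 d ⇒ d d
Derivation 2: V0 ⇒ d V0 ⇒ d d

Two distinct leftmost derivations for the same string.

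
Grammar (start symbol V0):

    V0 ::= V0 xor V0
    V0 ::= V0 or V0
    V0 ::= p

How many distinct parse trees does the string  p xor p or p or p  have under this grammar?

5

Parse trees for p xor p or p or p:
  [V0 [V0 p] xor [V0 [V0 p] or [V0 [V0 p] or [V0 p]]]]
  [V0 [V0 p] xor [V0 [V0 [V0 p] or [V0 p]] or [V0 p]]]
  [V0 [V0 [V0 p] xor [V0 p]] or [V0 [V0 p] or [V0 p]]]
  [V0 [V0 [V0 p] xor [V0 [V0 p] or [V0 p]]] or [V0 p]]
  [V0 [V0 [V0 [V0 p] xor [V0 p]] or [V0 p]] or [V0 p]]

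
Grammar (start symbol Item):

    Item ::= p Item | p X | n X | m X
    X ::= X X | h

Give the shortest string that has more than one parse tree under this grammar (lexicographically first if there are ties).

length 2: no string has ≥2 trees
length 3: no string has ≥2 trees
length 4: m h h h has 2 parse trees

Two derivations of m h h h:
  Item ⇒ m X ⇒ m X X ⇒ m X X X ⇒ m h X X ⇒ m h h X ⇒ m h h h
  Item ⇒ m X ⇒ m X X ⇒ m h X ⇒ m h X X ⇒ m h h X ⇒ m h h h

m h h h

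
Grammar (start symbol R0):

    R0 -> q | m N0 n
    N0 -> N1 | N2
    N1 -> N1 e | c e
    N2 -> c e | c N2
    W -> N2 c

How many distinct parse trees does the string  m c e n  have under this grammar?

2

Parse trees for m c e n:
  [R0 m [N0 [N1 c e]] n]
  [R0 m [N0 [N2 c e]] n]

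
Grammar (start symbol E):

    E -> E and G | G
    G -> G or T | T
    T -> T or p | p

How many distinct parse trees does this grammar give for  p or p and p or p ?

Parse trees for p or p and p or p:
  [E [E [G [G [T p]] or [T p]]] and [G [G [T p]] or [T p]]]
  [E [E [G [G [T p]] or [T p]]] and [G [T [T p] or p]]]
  [E [E [G [T [T p] or p]]] and [G [G [T p]] or [T p]]]
  [E [E [G [T [T p] or p]]] and [G [T [T p] or p]]]

4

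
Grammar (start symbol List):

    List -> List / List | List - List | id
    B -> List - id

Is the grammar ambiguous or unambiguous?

Ambiguous

Witness: id - id - id

Derivation 1: List ⇒ List - List ⇒ List - List - List ⇒ id - List - List ⇒ id - id - List ⇒ id - id - id
Derivation 2: List ⇒ List - List ⇒ id - List ⇒ id - List - List ⇒ id - id - List ⇒ id - id - id

Two distinct leftmost derivations for the same string.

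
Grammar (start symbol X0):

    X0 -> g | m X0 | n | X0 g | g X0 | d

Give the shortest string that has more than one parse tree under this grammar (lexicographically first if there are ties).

length 1: no string has ≥2 trees
length 2: g g has 2 parse trees

Two derivations of g g:
  X0 ⇒ X0 g ⇒ g g
  X0 ⇒ g X0 ⇒ g g

g g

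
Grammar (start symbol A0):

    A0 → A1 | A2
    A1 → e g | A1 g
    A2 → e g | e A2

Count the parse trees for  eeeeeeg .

Parse trees for eeeeeeg:
  [A0 [A2 e [A2 e [A2 e [A2 e [A2 e [A2 e g]]]]]]]

1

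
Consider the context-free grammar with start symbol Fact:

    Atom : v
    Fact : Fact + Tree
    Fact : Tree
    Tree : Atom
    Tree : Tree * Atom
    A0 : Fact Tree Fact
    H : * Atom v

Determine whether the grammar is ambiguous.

Only Fact, Tree, Atom are reachable from Fact; ignoring the rest: This is a standard precedence ladder (Fact over Tree over Atom), with each level left-recursive on its own operator ('+' at Fact, '*' at Tree). That structure is LR(1), hence unambiguous.

Unambiguous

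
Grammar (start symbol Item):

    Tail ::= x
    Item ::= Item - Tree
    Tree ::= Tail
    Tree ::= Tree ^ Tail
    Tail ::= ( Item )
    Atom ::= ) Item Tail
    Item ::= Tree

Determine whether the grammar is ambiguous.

Unambiguous

Only Item, Tree, Tail are reachable from Item; ignoring the rest: The grammar is stratified — Item handles '-' (left-recursive), Tree handles '^', Tail atoms. Each operator has a fixed associativity and precedence level, so every string has one parse.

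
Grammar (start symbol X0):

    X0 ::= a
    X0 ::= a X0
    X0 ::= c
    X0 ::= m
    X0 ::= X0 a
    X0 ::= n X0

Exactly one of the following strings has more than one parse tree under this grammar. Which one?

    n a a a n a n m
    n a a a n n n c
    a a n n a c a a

n a a a n a n m: 1 tree
n a a a n n n c: 1 tree
a a n n a c a a: 21 trees

a a n n a c a a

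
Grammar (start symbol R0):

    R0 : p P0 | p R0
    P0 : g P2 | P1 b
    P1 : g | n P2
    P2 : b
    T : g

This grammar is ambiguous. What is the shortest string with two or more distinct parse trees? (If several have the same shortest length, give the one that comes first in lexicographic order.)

length 3: p g b has 2 parse trees

Two derivations of p g b:
  R0 ⇒ p P0 ⇒ p g P2 ⇒ p g b
  R0 ⇒ p P0 ⇒ p P1 b ⇒ p g b

p g b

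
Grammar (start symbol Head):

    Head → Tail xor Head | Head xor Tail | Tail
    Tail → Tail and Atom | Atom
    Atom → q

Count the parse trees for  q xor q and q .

Parse trees for q xor q and q:
  [Head [Tail [Atom q]] xor [Head [Tail [Tail [Atom q]] and [Atom q]]]]
  [Head [Head [Tail [Atom q]]] xor [Tail [Tail [Atom q]] and [Atom q]]]

2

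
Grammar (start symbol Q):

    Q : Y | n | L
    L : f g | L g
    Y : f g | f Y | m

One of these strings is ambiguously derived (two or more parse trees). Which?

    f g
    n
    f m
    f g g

f g: 2 trees
n: 1 tree
f m: 1 tree
f g g: 1 tree

f g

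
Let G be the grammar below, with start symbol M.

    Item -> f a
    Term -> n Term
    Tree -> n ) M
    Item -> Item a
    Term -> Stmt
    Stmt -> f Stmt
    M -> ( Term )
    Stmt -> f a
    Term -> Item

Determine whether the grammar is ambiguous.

Witness: ( f a )

Derivation 1: M ⇒ ( Term ) ⇒ ( Stmt ) ⇒ ( f a )
Derivation 2: M ⇒ ( Term ) ⇒ ( Item ) ⇒ ( f a )

Two distinct leftmost derivations for the same string.

Ambiguous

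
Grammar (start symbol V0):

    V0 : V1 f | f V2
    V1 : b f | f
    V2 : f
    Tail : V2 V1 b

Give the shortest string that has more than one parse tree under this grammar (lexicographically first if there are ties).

f f

length 2: f f has 2 parse trees

Two derivations of f f:
  V0 ⇒ V1 f ⇒ f f
  V0 ⇒ f V2 ⇒ f f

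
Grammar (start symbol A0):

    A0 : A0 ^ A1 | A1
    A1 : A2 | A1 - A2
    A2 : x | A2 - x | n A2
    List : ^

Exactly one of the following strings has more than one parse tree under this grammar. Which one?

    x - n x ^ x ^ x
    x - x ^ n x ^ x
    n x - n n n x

x - n x ^ x ^ x: 1 tree
x - x ^ n x ^ x: 2 trees
n x - n n n x: 1 tree

x - x ^ n x ^ x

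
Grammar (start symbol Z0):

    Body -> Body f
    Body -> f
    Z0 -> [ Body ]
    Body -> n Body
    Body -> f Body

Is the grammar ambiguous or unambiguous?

Ambiguous

Witness: [ f f ]

Derivation 1: Z0 ⇒ [ Body ] ⇒ [ Body f ] ⇒ [ f f ]
Derivation 2: Z0 ⇒ [ Body ] ⇒ [ f Body ] ⇒ [ f f ]

Two distinct leftmost derivations for the same string.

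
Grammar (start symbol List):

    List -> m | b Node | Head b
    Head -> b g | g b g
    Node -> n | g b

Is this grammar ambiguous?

Witness: b g b

Derivation 1: List ⇒ b Node ⇒ b g b
Derivation 2: List ⇒ Head b ⇒ b g b

Two distinct leftmost derivations for the same string.

Ambiguous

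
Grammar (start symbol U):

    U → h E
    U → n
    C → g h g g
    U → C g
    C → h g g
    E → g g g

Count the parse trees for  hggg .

Parse trees for hggg:
  [U h [E g g g]]
  [U [C h g g] g]

2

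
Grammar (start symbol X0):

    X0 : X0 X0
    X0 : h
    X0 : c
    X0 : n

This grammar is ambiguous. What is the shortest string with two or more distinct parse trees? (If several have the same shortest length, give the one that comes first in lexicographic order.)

c c c

length 1: no string has ≥2 trees
length 2: no string has ≥2 trees
length 3: c c c has 2 parse trees

Two derivations of c c c:
  X0 ⇒ X0 X0 ⇒ X0 X0 X0 ⇒ c X0 X0 ⇒ c c X0 ⇒ c c c
  X0 ⇒ X0 X0 ⇒ c X0 ⇒ c X0 X0 ⇒ c c X0 ⇒ c c c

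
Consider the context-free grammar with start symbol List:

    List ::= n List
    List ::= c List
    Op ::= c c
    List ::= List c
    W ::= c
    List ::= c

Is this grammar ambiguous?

Ambiguous

Witness: c c

Derivation 1: List ⇒ c List ⇒ c c
Derivation 2: List ⇒ List c ⇒ c c

Two distinct leftmost derivations for the same string.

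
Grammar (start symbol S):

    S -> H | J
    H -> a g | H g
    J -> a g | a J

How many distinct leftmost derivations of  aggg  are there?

Parse trees for aggg:
  [S [H [H [H a g] g] g]]

1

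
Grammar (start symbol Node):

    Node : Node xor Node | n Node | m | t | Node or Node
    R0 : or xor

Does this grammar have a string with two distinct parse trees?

Witness: n m or m

Derivation 1: Node ⇒ n Node ⇒ n Node or Node ⇒ n m or Node ⇒ n m or m
Derivation 2: Node ⇒ Node or Node ⇒ n Node or Node ⇒ n m or Node ⇒ n m or m

Two distinct leftmost derivations for the same string.

Ambiguous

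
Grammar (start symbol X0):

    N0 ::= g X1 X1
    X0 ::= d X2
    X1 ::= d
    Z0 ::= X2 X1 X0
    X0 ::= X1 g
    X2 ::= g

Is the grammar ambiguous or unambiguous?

Witness: d g

Derivation 1: X0 ⇒ d X2 ⇒ d g
Derivation 2: X0 ⇒ X1 g ⇒ d g

Two distinct leftmost derivations for the same string.

Ambiguous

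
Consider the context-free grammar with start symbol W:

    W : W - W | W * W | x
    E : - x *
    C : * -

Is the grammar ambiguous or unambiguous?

Witness: x * x * x

Derivation 1: W ⇒ W * W ⇒ W * W * W ⇒ x * W * W ⇒ x * x * W ⇒ x * x * x
Derivation 2: W ⇒ W * W ⇒ x * W ⇒ x * W * W ⇒ x * x * W ⇒ x * x * x

Two distinct leftmost derivations for the same string.

Ambiguous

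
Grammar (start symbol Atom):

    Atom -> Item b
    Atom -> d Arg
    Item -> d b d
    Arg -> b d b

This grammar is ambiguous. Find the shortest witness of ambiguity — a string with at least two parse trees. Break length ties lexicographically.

length 4: d b d b has 2 parse trees

Two derivations of d b d b:
  Atom ⇒ Item b ⇒ d b d b
  Atom ⇒ d Arg ⇒ d b d b

d b d b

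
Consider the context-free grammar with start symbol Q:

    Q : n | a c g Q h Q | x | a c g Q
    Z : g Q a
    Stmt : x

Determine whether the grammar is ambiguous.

Ambiguous

Witness: a c g a c g n h n

Derivation 1: Q ⇒ a c g Q h Q ⇒ a c g a c g Q h Q ⇒ a c g a c g n h Q ⇒ a c g a c g n h n
Derivation 2: Q ⇒ a c g Q ⇒ a c g a c g Q h Q ⇒ a c g a c g n h Q ⇒ a c g a c g n h n

Two distinct leftmost derivations for the same string.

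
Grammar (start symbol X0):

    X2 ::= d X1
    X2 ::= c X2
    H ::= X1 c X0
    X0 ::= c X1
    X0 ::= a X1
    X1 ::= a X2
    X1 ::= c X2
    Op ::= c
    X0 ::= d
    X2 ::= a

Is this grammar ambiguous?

Unambiguous

(Op, H are unreachable from X0, so their rules don't affect L(X0).) Each reachable nonterminal has at most one production per leading terminal, and all productions are right-linear; the derivation is determined token-by-token.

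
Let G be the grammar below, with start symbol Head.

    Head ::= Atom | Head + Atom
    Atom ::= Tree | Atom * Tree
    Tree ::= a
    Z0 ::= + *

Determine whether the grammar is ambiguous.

(Z0 is unreachable from Head, so its rules don't affect L(Head).) The grammar is stratified — Head handles '+' (left-recursive), Atom handles '*', Tree atoms. Each operator has a fixed associativity and precedence level, so every string has one parse.

Unambiguous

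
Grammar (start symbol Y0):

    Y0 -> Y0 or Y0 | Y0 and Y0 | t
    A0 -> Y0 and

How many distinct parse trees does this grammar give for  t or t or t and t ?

5

Parse trees for t or t or t and t:
  [Y0 [Y0 t] or [Y0 [Y0 t] or [Y0 [Y0 t] and [Y0 t]]]]
  [Y0 [Y0 t] or [Y0 [Y0 [Y0 t] or [Y0 t]] and [Y0 t]]]
  [Y0 [Y0 [Y0 t] or [Y0 t]] or [Y0 [Y0 t] and [Y0 t]]]
  [Y0 [Y0 [Y0 t] or [Y0 [Y0 t] or [Y0 t]]] and [Y0 t]]
  [Y0 [Y0 [Y0 [Y0 t] or [Y0 t]] or [Y0 t]] and [Y0 t]]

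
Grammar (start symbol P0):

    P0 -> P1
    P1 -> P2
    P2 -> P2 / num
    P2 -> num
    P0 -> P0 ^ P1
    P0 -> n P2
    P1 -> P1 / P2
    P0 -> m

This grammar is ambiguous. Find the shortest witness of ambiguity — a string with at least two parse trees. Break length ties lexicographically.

length 1: no string has ≥2 trees
length 2: no string has ≥2 trees
length 3: num / num has 2 parse trees

Two derivations of num / num:
  P0 ⇒ P1 ⇒ P2 ⇒ P2 / num ⇒ num / num
  P0 ⇒ P1 ⇒ P1 / P2 ⇒ P2 / P2 ⇒ num / P2 ⇒ num / num

num / num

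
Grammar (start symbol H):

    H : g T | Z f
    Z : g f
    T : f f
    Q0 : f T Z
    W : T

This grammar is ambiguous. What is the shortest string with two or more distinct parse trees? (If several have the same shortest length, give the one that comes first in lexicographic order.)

g f f

length 3: g f f has 2 parse trees

Two derivations of g f f:
  H ⇒ g T ⇒ g f f
  H ⇒ Z f ⇒ g f f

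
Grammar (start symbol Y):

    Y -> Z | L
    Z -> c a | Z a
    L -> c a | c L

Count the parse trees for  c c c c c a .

1

Parse trees for c c c c c a:
  [Y [L c [L c [L c [L c [L c a]]]]]]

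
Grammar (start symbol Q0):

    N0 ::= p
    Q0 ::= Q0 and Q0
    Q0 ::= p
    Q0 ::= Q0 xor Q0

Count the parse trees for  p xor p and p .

Parse trees for p xor p and p:
  [Q0 [Q0 [Q0 p] xor [Q0 p]] and [Q0 p]]
  [Q0 [Q0 p] xor [Q0 [Q0 p] and [Q0 p]]]

2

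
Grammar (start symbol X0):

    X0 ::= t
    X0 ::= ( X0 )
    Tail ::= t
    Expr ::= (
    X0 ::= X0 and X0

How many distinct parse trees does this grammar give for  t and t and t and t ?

5

Parse trees for t and t and t and t:
  [X0 [X0 t] and [X0 [X0 t] and [X0 [X0 t] and [X0 t]]]]
  [X0 [X0 t] and [X0 [X0 [X0 t] and [X0 t]] and [X0 t]]]
  [X0 [X0 [X0 t] and [X0 t]] and [X0 [X0 t] and [X0 t]]]
  [X0 [X0 [X0 t] and [X0 [X0 t] and [X0 t]]] and [X0 t]]
  [X0 [X0 [X0 [X0 t] and [X0 t]] and [X0 t]] and [X0 t]]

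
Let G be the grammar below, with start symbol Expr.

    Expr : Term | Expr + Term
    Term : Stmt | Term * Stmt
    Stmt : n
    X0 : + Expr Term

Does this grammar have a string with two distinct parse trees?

Only Expr, Term, Stmt are reachable from Expr; ignoring the rest: This is a standard precedence ladder (Expr over Term over Stmt), with each level left-recursive on its own operator ('+' at Expr, '*' at Term). That structure is LR(1), hence unambiguous.

Unambiguous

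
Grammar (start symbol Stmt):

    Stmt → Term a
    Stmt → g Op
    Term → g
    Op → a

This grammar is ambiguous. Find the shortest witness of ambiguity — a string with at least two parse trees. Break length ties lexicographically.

g a

length 2: g a has 2 parse trees

Two derivations of g a:
  Stmt ⇒ Term a ⇒ g a
  Stmt ⇒ g Op ⇒ g a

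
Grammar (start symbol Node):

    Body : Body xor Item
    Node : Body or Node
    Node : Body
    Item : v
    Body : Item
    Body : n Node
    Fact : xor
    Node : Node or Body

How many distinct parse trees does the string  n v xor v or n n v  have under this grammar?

6

Parse trees for n v xor v or n n v:
  [Node [Body [Body n [Node [Body [Item v]]]] xor [Item v]] or [Node [Body n [Node [Body n [Node [Body [Item v]]]]]]]]
  [Node [Body n [Node [Body [Body [Item v]] xor [Item v]]]] or [Node [Body n [Node [Body n [Node [Body [Item v]]]]]]]]
  [Node [Body n [Node [Body [Body [Item v]] xor [Item v]] or [Node [Body n [Node [Body n [Node [Body [Item v]]]]]]]]]]
  [Node [Body n [Node [Node [Body [Body [Item v]] xor [Item v]]] or [Body n [Node [Body n [Node [Body [Item v]]]]]]]]]
  [Node [Node [Body [Body n [Node [Body [Item v]]]] xor [Item v]]] or [Body n [Node [Body n [Node [Body [Item v]]]]]]]
  [Node [Node [Body n [Node [Body [Body [Item v]] xor [Item v]]]]] or [Body n [Node [Body n [Node [Body [Item v]]]]]]]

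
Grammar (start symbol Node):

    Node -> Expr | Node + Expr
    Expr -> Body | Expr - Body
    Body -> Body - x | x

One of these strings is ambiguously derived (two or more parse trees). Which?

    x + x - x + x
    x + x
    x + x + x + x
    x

x + x - x + x

x + x - x + x: 2 trees
x + x: 1 tree
x + x + x + x: 1 tree
x: 1 tree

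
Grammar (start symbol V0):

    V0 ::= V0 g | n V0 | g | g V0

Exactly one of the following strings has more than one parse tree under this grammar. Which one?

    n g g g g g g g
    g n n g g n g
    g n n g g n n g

n g g g g g g g: 127 trees
g n n g g n g: 1 tree
g n n g g n n g: 1 tree

n g g g g g g g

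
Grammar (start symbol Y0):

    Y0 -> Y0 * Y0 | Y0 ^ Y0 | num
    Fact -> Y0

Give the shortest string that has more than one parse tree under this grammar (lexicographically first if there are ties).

num * num * num

length 1: no string has ≥2 trees
length 3: no string has ≥2 trees
length 5: num * num * num has 2 parse trees

Two derivations of num * num * num:
  Y0 ⇒ Y0 * Y0 ⇒ Y0 * Y0 * Y0 ⇒ num * Y0 * Y0 ⇒ num * num * Y0 ⇒ num * num * num
  Y0 ⇒ Y0 * Y0 ⇒ num * Y0 ⇒ num * Y0 * Y0 ⇒ num * num * Y0 ⇒ num * num * num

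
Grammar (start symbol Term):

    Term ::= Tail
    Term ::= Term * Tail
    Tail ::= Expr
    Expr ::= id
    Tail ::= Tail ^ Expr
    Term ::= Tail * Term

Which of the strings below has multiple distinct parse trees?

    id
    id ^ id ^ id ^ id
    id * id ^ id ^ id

id * id ^ id ^ id

id: 1 tree
id ^ id ^ id ^ id: 1 tree
id * id ^ id ^ id: 2 trees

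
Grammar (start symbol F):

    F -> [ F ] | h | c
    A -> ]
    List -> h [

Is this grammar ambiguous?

Unambiguous

Only F is reachable from F; ignoring the rest: Each string is a nest of matched brackets around a single atom. An opening bracket forces the recursive rule; an atom forces the base rule.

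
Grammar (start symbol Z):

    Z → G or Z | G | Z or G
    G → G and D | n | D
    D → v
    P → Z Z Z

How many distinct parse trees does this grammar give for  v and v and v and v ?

Parse trees for v and v and v and v:
  [Z [G [G [G [G [D v]] and [D v]] and [D v]] and [D v]]]

1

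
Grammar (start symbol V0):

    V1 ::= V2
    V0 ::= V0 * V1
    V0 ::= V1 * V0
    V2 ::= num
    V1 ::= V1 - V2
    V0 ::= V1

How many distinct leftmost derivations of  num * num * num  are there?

4

Parse trees for num * num * num:
  [V0 [V0 [V0 [V1 [V2 num]]] * [V1 [V2 num]]] * [V1 [V2 num]]]
  [V0 [V0 [V1 [V2 num]] * [V0 [V1 [V2 num]]]] * [V1 [V2 num]]]
  [V0 [V1 [V2 num]] * [V0 [V0 [V1 [V2 num]]] * [V1 [V2 num]]]]
  [V0 [V1 [V2 num]] * [V0 [V1 [V2 num]] * [V0 [V1 [V2 num]]]]]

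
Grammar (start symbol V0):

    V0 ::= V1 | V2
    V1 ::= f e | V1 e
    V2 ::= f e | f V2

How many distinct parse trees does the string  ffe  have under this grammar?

1

Parse trees for ffe:
  [V0 [V2 f [V2 f e]]]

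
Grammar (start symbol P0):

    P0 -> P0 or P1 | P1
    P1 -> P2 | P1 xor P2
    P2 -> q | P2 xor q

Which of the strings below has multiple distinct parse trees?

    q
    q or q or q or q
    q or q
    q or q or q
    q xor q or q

q: 1 tree
q or q or q or q: 1 tree
q or q: 1 tree
q or q or q: 1 tree
q xor q or q: 2 trees

q xor q or q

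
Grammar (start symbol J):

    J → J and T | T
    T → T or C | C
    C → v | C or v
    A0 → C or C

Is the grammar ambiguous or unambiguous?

Ambiguous

Witness: v or v

Derivation 1: J ⇒ T ⇒ T or C ⇒ C or C ⇒ v or C ⇒ v or v
Derivation 2: J ⇒ T ⇒ C ⇒ C or v ⇒ v or v

Two distinct leftmost derivations for the same string.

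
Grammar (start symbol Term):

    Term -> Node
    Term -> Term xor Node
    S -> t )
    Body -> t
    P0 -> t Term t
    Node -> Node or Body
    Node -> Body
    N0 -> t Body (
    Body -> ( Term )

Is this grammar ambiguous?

(S, P0, N0 are unreachable from Term, so their rules don't affect L(Term).) This is a standard precedence ladder (Term over Node over Body), with each level left-recursive on its own operator ('xor' at Term, 'or' at Node). That structure is LR(1), hence unambiguous.

Unambiguous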